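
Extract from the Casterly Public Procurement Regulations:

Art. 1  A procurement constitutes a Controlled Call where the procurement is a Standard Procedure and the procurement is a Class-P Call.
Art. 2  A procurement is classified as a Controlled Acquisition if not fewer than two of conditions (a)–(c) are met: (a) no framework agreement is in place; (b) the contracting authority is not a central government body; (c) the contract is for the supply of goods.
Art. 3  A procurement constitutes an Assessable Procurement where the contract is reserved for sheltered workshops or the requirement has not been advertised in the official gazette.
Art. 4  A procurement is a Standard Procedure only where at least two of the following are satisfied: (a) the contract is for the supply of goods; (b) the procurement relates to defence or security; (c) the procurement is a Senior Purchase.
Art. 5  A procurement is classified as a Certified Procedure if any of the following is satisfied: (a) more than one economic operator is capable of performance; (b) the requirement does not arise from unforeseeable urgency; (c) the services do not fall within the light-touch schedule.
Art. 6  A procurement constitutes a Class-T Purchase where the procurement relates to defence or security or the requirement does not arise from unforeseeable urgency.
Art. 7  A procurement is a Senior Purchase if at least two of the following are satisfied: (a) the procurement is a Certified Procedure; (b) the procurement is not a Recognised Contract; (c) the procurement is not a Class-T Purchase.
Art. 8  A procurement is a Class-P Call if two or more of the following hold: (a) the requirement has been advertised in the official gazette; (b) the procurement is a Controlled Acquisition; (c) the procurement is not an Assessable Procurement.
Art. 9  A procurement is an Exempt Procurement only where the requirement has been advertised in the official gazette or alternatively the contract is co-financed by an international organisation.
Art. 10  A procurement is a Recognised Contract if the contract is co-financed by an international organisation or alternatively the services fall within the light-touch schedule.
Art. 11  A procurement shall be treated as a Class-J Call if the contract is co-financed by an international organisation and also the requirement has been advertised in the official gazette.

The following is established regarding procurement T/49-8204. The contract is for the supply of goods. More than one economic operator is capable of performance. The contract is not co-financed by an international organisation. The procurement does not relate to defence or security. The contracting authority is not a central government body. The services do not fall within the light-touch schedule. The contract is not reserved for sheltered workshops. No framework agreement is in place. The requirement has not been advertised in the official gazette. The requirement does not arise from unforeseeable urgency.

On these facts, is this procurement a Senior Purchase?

Under article 5: more than one economic operator is capable of performance? yes; or the requirement does not arise from unforeseeable urgency? yes; or the services do not fall within the light-touch schedule? yes. So the procurement is a Certified Procedure.
Under article 10: the contract is co-financed by an international organisation? no; or the services fall within the light-touch schedule? no. So the procurement is not a Recognised Contract.
Under article 6: the procurement relates to defence or security? no; or the requirement does not arise from unforeseeable urgency? yes. So the procurement is a Class-T Purchase.
Under article 7: Certified Procedure (article 5)? yes; not a Recognised Contract (article 10)? yes; not a Class-T Purchase (article 6)? no — 2 of 3 hold (need ≥2) → satisfied.

Yes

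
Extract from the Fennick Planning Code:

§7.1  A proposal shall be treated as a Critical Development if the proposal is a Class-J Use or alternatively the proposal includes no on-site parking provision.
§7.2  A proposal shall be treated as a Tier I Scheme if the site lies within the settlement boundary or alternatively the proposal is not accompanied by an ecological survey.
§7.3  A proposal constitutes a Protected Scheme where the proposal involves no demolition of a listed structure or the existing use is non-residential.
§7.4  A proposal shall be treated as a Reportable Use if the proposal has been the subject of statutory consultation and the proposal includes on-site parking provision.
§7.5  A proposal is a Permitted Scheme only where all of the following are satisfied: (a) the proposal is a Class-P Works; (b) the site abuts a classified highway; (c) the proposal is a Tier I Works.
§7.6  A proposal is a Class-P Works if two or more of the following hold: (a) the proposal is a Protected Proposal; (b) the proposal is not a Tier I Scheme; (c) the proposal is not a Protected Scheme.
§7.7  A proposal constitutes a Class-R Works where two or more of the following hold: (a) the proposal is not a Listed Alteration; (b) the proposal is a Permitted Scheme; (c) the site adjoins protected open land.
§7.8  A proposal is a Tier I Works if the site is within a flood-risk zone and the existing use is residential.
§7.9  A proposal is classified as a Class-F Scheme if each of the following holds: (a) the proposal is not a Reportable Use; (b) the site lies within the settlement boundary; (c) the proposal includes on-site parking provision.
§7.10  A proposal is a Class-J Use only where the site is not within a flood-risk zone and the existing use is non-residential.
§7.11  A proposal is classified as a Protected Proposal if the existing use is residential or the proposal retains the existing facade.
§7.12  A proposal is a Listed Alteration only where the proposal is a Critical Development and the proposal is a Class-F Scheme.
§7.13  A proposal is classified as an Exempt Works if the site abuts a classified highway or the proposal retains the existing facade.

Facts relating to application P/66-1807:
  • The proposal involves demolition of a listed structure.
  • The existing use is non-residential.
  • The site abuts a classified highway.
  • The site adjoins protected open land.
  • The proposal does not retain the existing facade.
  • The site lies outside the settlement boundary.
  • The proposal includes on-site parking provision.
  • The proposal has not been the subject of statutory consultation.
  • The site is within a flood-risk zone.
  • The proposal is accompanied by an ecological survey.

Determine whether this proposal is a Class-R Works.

§7.10 — Class-J Use: [the site is not within a flood-risk zone? no] AND [the existing use is non-residential? yes] → not satisfied.
§7.1 — Critical Development: [Class-J Use (§7.10)? no] OR [the proposal includes no on-site parking provision? no] → not satisfied.
§7.4 — Reportable Use: [the proposal has been the subject of statutory consultation? no] AND [the proposal includes on-site parking provision? yes] → not satisfied.
§7.9 — Class-F Scheme: [not a Reportable Use (§7.4)? yes] AND [the site lies within the settlement boundary? no] AND [the proposal includes on-site parking provision? yes] → not satisfied.
§7.12 — Listed Alteration: [Critical Development (§7.1)? no] AND [Class-F Scheme (§7.9)? no] → not satisfied.
§7.11 — Protected Proposal: [the existing use is residential? no] OR [the proposal retains the existing facade? no] → not satisfied.
§7.2 — Tier I Scheme: [the site lies within the settlement boundary? no] OR [the proposal is not accompanied by an ecological survey? no] → not satisfied.
§7.3 — Protected Scheme: [the proposal involves no demolition of a listed structure? no] OR [the existing use is non-residential? yes] → satisfied.
§7.6 — Class-P Works: Protected Proposal (§7.11)? no; not a Tier I Scheme (§7.2)? yes; not a Protected Scheme (§7.3)? no — 1 of 3 hold (need ≥2) → not satisfied.
§7.8 — Tier I Works: [the site is within a flood-risk zone? yes] AND [the existing use is residential? no] → not satisfied.
§7.5 — Permitted Scheme: [Class-P Works (§7.6)? no] AND [the site abuts a classified highway? yes] AND [Tier I Works (§7.8)? no] → not satisfied.
§7.7 — Class-R Works: not a Listed Alteration (§7.12)? yes; Permitted Scheme (§7.5)? no; the site adjoins protected open land? yes — 2 of 3 hold (need ≥2) → satisfied.

Yes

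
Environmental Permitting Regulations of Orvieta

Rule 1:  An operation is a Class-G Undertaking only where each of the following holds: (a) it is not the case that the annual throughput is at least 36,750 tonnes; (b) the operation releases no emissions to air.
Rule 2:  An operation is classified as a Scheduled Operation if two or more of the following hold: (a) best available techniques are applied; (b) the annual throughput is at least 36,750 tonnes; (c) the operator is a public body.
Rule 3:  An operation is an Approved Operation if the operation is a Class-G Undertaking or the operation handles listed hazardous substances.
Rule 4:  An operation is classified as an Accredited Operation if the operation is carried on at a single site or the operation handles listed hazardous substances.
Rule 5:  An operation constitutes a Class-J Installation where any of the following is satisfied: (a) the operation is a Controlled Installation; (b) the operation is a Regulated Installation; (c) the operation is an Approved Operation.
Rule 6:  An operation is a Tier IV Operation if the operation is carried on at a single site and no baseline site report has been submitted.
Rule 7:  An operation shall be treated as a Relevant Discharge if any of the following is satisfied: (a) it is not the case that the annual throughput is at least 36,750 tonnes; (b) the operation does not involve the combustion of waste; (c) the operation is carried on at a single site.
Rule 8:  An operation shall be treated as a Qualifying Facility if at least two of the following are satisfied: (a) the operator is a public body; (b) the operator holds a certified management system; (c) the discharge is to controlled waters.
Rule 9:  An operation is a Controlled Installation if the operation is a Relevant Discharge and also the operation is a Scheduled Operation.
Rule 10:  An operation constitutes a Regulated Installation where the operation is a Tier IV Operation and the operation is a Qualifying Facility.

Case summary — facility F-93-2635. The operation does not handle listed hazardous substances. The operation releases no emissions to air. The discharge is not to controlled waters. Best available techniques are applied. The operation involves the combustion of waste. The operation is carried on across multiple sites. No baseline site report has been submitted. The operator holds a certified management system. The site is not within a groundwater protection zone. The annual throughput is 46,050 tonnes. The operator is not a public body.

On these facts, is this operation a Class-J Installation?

Under rule 7: annual throughput: 46,050 tonnes ≥ 36,750 tonnes? yes, so negated condition no; or the operation does not involve the combustion of waste? no; or the operation is carried on at a single site? no. So the operation is not a Relevant Discharge.
Under rule 2: best available techniques are applied? yes; annual throughput: 46,050 tonnes ≥ 36,750 tonnes? yes; the operator is a public body? no — 2 of 3 hold (need ≥2) → satisfied.
Under rule 9: Relevant Discharge (rule 7)? no; and Scheduled Operation (rule 2)? yes. So the operation is not a Controlled Installation.
Under rule 6: the operation is carried on at a single site? no; and no baseline site report has been submitted? yes. So the operation is not a Tier IV Operation.
Under rule 8: the operator is a public body? no; the operator holds a certified management system? yes; the discharge is to controlled waters? no — 1 of 3 hold (need ≥2) → not satisfied.
Under rule 10: Tier IV Operation (rule 6)? no; and Qualifying Facility (rule 8)? no. So the operation is not a Regulated Installation.
Under rule 1: annual throughput: 46,050 tonnes ≥ 36,750 tonnes? yes, so negated condition no; and the operation releases no emissions to air? yes. So the operation is not a Class-G Undertaking.
Under rule 3: Class-G Undertaking (rule 1)? no; or the operation handles listed hazardous substances? no. So the operation is not an Approved Operation.
Under rule 5: Controlled Installation (rule 9)? no; or Regulated Installation (rule 10)? no; or Approved Operation (rule 3)? no. So the operation is not a Class-J Installation.

No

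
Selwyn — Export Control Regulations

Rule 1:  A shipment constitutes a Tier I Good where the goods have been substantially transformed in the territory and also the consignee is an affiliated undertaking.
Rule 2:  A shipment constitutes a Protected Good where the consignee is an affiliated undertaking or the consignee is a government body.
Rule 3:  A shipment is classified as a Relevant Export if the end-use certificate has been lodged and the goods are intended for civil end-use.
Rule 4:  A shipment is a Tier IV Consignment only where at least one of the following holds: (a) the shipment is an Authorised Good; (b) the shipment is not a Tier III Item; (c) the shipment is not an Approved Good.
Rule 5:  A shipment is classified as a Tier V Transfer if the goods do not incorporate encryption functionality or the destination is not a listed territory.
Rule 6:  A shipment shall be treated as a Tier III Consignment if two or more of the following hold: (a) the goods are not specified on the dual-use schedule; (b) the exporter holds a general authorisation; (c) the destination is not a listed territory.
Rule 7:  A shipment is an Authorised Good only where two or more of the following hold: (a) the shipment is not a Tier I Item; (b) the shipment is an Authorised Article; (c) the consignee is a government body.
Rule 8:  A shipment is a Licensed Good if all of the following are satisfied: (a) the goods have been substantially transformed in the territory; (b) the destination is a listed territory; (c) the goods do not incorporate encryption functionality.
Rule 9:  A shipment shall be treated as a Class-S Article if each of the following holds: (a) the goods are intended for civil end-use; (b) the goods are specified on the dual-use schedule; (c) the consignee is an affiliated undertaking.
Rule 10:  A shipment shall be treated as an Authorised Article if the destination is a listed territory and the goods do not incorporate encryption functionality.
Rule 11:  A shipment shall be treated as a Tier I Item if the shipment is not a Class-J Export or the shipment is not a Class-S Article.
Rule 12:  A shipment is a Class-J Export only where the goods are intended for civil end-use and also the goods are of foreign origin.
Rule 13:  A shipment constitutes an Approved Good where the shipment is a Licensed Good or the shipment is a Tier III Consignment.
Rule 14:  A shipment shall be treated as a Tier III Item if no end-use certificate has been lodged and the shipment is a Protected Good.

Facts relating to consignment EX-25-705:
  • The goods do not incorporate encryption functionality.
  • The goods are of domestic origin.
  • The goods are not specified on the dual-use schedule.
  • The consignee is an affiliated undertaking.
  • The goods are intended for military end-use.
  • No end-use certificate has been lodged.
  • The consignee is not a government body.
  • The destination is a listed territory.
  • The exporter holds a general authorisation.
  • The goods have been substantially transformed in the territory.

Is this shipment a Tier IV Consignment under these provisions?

No

rule 12 — Class-J Export: [the goods are intended for civil end-use? no] AND [the goods are of foreign origin? no] → not satisfied.
rule 9 — Class-S Article: [the goods are intended for civil end-use? no] AND [the goods are specified on the dual-use schedule? no] AND [the consignee is an affiliated undertaking? yes] → not satisfied.
rule 11 — Tier I Item: [not a Class-J Export (rule 12)? yes] OR [not a Class-S Article (rule 9)? yes] → satisfied.
rule 10 — Authorised Article: [the destination is a listed territory? yes] AND [the goods do not incorporate encryption functionality? yes] → satisfied.
rule 7 — Authorised Good: not a Tier I Item (rule 11)? no; Authorised Article (rule 10)? yes; the consignee is a government body? no — 1 of 3 hold (need ≥2) → not satisfied.
rule 2 — Protected Good: [the consignee is an affiliated undertaking? yes] OR [the consignee is a government body? no] → satisfied.
rule 14 — Tier III Item: [no end-use certificate has been lodged? yes] AND [Protected Good (rule 2)? yes] → satisfied.
rule 8 — Licensed Good: [the goods have been substantially transformed in the territory? yes] AND [the destination is a listed territory? yes] AND [the goods do not incorporate encryption functionality? yes] → satisfied.
rule 6 — Tier III Consignment: the goods are not specified on the dual-use schedule? yes; the exporter holds a general authorisation? yes; the destination is not a listed territory? no — 2 of 3 hold (need ≥2) → satisfied.
rule 13 — Approved Good: [Licensed Good (rule 8)? yes] OR [Tier III Consignment (rule 6)? yes] → satisfied.
rule 4 — Tier IV Consignment: [Authorised Good (rule 7)? no] OR [not a Tier III Item (rule 14)? no] OR [not an Approved Good (rule 13)? no] → not satisfied.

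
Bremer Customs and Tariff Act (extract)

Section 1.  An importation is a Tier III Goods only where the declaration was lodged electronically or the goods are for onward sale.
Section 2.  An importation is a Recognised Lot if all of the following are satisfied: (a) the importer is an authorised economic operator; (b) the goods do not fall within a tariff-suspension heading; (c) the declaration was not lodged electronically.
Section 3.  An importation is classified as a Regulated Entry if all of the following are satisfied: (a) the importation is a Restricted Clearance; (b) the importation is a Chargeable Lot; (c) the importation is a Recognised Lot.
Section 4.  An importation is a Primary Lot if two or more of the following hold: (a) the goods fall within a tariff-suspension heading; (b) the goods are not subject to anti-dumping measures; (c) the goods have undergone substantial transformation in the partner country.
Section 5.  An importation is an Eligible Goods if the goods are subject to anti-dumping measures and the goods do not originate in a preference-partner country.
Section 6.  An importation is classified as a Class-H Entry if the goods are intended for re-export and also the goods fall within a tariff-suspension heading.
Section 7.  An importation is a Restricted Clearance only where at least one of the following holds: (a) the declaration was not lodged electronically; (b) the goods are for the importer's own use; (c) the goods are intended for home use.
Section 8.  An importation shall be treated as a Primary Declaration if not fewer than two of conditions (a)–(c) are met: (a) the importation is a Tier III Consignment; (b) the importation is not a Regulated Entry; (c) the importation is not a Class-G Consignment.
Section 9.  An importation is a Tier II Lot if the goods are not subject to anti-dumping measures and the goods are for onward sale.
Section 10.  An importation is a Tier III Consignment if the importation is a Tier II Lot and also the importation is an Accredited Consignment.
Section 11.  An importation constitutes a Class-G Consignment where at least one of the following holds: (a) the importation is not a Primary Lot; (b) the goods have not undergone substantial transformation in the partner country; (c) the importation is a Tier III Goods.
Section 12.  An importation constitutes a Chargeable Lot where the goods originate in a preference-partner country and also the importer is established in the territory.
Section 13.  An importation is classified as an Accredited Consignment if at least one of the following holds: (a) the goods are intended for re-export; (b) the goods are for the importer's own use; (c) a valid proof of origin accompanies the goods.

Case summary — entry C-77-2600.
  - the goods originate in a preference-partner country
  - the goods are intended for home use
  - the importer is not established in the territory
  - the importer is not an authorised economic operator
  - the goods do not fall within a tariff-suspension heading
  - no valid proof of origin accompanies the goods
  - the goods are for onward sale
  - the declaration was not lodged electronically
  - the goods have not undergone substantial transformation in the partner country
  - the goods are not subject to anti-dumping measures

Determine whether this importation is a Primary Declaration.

No

section 9 — Tier II Lot: [the goods are not subject to anti-dumping measures? yes] AND [the goods are for onward sale? yes] → satisfied.
section 13 — Accredited Consignment: [the goods are intended for re-export? no] OR [the goods are for the importer's own use? no] OR [a valid proof of origin accompanies the goods? no] → not satisfied.
section 10 — Tier III Consignment: [Tier II Lot (section 9)? yes] AND [Accredited Consignment (section 13)? no] → not satisfied.
section 7 — Restricted Clearance: [the declaration was not lodged electronically? yes] OR [the goods are for the importer's own use? no] OR [the goods are intended for home use? yes] → satisfied.
section 12 — Chargeable Lot: [the goods originate in a preference-partner country? yes] AND [the importer is established in the territory? no] → not satisfied.
section 2 — Recognised Lot: [the importer is an authorised economic operator? no] AND [the goods do not fall within a tariff-suspension heading? yes] AND [the declaration was not lodged electronically? yes] → not satisfied.
section 3 — Regulated Entry: [Restricted Clearance (section 7)? yes] AND [Chargeable Lot (section 12)? no] AND [Recognised Lot (section 2)? no] → not satisfied.
section 4 — Primary Lot: the goods fall within a tariff-suspension heading? no; the goods are not subject to anti-dumping measures? yes; the goods have undergone substantial transformation in the partner country? no — 1 of 3 hold (need ≥2) → not satisfied.
section 1 — Tier III Goods: [the declaration was lodged electronically? no] OR [the goods are for onward sale? yes] → satisfied.
section 11 — Class-G Consignment: [not a Primary Lot (section 4)? yes] OR [the goods have not undergone substantial transformation in the partner country? yes] OR [Tier III Goods (section 1)? yes] → satisfied.
section 8 — Primary Declaration: Tier III Consignment (section 10)? no; not a Regulated Entry (section 3)? yes; not a Class-G Consignment (section 11)? no — 1 of 3 hold (need ≥2) → not satisfied.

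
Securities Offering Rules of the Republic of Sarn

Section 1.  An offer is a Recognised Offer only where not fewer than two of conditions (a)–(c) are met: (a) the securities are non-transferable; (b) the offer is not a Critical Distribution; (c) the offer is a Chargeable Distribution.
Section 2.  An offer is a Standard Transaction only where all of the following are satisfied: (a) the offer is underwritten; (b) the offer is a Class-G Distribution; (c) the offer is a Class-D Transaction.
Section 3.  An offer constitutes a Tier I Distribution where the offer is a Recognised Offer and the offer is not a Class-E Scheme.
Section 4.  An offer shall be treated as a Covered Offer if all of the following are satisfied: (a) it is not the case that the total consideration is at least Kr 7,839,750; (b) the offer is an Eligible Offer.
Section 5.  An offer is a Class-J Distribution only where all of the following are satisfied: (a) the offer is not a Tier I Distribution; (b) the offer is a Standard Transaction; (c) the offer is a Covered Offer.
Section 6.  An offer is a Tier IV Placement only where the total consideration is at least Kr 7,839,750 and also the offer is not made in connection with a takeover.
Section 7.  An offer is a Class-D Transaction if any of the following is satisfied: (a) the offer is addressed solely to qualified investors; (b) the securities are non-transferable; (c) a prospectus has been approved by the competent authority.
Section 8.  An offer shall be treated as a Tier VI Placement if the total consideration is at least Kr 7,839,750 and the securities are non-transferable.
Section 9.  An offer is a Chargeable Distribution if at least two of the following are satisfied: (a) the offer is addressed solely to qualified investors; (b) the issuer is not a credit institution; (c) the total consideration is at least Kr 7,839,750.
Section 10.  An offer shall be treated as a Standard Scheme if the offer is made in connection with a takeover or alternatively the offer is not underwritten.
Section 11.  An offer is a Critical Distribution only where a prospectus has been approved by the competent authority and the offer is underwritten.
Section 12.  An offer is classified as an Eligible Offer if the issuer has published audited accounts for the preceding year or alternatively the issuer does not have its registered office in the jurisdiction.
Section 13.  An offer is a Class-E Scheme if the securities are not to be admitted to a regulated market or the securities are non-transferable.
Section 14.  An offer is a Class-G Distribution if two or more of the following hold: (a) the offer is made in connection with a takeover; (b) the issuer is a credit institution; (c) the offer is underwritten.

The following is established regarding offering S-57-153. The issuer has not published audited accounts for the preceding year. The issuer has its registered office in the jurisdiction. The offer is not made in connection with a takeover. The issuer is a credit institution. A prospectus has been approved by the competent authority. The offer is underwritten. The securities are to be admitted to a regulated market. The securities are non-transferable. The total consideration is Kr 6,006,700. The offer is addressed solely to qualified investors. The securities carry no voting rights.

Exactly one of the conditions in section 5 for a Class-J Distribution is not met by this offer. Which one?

section 11 — Critical Distribution: [a prospectus has been approved by the competent authority? yes] AND [the offer is underwritten? yes] → satisfied.
section 9 — Chargeable Distribution: the offer is addressed solely to qualified investors? yes; the issuer is not a credit institution? no; total consideration: Kr 6,006,700 ≥ Kr 7,839,750? no — 1 of 3 hold (need ≥2) → not satisfied.
section 1 — Recognised Offer: the securities are non-transferable? yes; not a Critical Distribution (section 11)? no; Chargeable Distribution (section 9)? no — 1 of 3 hold (need ≥2) → not satisfied.
section 13 — Class-E Scheme: [the securities are not to be admitted to a regulated market? no] OR [the securities are non-transferable? yes] → satisfied.
section 3 — Tier I Distribution: [Recognised Offer (section 1)? no] AND [not a Class-E Scheme (section 13)? no] → not satisfied.
section 14 — Class-G Distribution: the offer is made in connection with a takeover? no; the issuer is a credit institution? yes; the offer is underwritten? yes — 2 of 3 hold (need ≥2) → satisfied.
section 7 — Class-D Transaction: [the offer is addressed solely to qualified investors? yes] OR [the securities are non-transferable? yes] OR [a prospectus has been approved by the competent authority? yes] → satisfied.
section 2 — Standard Transaction: [the offer is underwritten? yes] AND [Class-G Distribution (section 14)? yes] AND [Class-D Transaction (section 7)? yes] → satisfied.
section 12 — Eligible Offer: [the issuer has published audited accounts for the preceding year? no] OR [the issuer does not have its registered office in the jurisdiction? no] → not satisfied.
section 4 — Covered Offer: [total consideration: Kr 6,006,700 ≥ Kr 7,839,750? no, so negated condition yes] AND [Eligible Offer (section 12)? no] → not satisfied.
section 5 — Class-J Distribution: [not a Tier I Distribution (section 3)? yes] AND [Standard Transaction (section 2)? yes] AND [Covered Offer (section 4)? no] → not satisfied.

Covered Offer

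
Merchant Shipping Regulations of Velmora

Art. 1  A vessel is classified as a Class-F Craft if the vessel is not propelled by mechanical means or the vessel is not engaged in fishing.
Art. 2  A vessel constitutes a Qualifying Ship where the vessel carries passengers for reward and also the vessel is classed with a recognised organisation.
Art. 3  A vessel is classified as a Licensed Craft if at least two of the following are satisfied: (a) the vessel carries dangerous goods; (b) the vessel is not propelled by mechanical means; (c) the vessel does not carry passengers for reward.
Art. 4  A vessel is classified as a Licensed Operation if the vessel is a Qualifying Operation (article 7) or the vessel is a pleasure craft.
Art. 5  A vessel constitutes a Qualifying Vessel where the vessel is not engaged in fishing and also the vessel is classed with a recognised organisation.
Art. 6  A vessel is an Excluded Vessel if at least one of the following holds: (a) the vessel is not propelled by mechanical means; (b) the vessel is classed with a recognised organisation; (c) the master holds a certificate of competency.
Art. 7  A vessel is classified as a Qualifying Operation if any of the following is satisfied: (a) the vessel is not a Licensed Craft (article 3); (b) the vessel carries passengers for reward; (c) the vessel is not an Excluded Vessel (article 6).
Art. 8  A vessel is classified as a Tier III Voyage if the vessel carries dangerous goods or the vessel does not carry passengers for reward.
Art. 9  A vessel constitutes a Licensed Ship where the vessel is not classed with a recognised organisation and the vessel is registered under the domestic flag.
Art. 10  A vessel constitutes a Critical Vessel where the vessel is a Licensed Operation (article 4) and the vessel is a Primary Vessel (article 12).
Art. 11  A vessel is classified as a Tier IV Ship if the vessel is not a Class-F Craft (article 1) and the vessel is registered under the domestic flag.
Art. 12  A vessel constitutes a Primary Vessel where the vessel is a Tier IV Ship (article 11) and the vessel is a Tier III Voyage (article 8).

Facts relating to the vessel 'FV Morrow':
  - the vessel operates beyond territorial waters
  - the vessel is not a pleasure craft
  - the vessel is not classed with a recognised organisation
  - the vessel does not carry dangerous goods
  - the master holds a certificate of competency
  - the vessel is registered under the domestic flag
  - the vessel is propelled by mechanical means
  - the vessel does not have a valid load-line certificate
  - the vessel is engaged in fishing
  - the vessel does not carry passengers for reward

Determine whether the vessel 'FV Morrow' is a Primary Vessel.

article 1 — Class-F Craft: [the vessel is not propelled by mechanical means? no] OR [the vessel is not engaged in fishing? no] → not satisfied.
article 11 — Tier IV Ship: [not a Class-F Craft (article 1)? yes] AND [the vessel is registered under the domestic flag? yes] → satisfied.
article 8 — Tier III Voyage: [the vessel carries dangerous goods? no] OR [the vessel does not carry passengers for reward? yes] → satisfied.
article 12 — Primary Vessel: [Tier IV Ship (article 11)? yes] AND [Tier III Voyage (article 8)? yes] → satisfied.

Yes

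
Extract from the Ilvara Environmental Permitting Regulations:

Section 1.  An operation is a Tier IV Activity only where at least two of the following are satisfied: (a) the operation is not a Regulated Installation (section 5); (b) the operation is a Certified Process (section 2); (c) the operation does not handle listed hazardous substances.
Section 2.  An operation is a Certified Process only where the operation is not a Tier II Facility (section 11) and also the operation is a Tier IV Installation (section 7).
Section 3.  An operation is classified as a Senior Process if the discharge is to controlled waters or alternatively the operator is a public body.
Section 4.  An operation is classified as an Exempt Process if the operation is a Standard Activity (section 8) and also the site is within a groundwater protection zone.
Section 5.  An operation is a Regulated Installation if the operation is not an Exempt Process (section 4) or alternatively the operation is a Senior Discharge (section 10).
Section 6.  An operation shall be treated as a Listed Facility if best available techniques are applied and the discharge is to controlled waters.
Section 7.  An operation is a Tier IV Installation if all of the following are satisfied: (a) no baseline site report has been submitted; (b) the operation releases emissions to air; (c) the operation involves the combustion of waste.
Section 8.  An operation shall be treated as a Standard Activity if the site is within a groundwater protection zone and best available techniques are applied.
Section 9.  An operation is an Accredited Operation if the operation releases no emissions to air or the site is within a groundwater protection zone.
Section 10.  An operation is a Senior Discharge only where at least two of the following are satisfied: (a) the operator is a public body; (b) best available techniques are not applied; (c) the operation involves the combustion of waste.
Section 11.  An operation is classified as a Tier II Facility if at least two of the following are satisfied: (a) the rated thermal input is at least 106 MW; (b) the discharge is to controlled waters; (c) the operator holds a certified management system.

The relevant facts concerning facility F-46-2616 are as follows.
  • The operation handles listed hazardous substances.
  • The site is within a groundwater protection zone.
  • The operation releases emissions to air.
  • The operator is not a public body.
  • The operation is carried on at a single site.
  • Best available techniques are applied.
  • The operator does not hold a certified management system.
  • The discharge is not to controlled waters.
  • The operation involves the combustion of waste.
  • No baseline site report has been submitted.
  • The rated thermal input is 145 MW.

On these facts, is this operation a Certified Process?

Yes

section 11 — Tier II Facility: rated thermal input: 145 MW ≥ 106 MW? yes; the discharge is to controlled waters? no; the operator holds a certified management system? no — 1 of 3 hold (need ≥2) → not satisfied.
section 7 — Tier IV Installation: [no baseline site report has been submitted? yes] AND [the operation releases emissions to air? yes] AND [the operation involves the combustion of waste? yes] → satisfied.
section 2 — Certified Process: [not a Tier II Facility (section 11)? yes] AND [Tier IV Installation (section 7)? yes] → satisfied.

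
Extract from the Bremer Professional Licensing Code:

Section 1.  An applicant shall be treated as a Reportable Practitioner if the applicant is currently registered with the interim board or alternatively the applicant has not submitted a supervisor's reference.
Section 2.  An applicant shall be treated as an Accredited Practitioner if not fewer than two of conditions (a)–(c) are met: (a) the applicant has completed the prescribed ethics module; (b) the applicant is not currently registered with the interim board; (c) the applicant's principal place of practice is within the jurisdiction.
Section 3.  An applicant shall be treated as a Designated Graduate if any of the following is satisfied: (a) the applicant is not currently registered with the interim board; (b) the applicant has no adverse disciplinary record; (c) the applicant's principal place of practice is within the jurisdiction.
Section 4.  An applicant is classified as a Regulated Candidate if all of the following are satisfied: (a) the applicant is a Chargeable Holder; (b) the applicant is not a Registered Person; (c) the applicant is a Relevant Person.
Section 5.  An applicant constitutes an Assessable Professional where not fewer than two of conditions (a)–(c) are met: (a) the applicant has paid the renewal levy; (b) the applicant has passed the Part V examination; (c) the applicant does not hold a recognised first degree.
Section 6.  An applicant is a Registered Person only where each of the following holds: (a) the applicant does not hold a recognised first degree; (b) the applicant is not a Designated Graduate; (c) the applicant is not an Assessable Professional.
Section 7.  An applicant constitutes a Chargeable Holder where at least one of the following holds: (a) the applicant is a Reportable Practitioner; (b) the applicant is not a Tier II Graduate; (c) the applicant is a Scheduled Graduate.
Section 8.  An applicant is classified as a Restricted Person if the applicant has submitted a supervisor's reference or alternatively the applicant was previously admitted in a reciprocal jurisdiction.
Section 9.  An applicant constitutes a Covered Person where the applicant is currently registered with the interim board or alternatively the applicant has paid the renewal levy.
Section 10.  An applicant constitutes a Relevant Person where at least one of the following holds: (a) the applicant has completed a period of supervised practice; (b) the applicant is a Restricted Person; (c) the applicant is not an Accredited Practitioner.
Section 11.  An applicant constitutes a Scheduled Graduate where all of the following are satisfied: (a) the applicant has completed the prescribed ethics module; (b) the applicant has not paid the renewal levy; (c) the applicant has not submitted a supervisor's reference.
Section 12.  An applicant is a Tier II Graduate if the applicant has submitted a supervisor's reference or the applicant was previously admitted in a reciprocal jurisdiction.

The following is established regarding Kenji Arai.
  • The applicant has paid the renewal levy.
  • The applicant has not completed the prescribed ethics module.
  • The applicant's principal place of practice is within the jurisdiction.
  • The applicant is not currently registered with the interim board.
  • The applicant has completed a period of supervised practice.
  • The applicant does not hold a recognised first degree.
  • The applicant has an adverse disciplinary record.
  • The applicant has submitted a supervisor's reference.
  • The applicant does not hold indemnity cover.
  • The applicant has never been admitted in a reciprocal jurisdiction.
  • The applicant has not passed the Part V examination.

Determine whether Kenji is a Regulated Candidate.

section 1 — Reportable Practitioner: [the applicant is currently registered with the interim board? no] OR [the applicant has not submitted a supervisor's reference? no] → not satisfied.
section 12 — Tier II Graduate: [the applicant has submitted a supervisor's reference? yes] OR [the applicant was previously admitted in a reciprocal jurisdiction? no] → satisfied.
section 11 — Scheduled Graduate: [the applicant has completed the prescribed ethics module? no] AND [the applicant has not paid the renewal levy? no] AND [the applicant has not submitted a supervisor's reference? no] → not satisfied.
section 7 — Chargeable Holder: [Reportable Practitioner (section 1)? no] OR [not a Tier II Graduate (section 12)? no] OR [Scheduled Graduate (section 11)? no] → not satisfied.
section 3 — Designated Graduate: [the applicant is not currently registered with the interim board? yes] OR [the applicant has no adverse disciplinary record? no] OR [the applicant's principal place of practice is within the jurisdiction? yes] → satisfied.
section 5 — Assessable Professional: the applicant has paid the renewal levy? yes; the applicant has passed the Part V examination? no; the applicant does not hold a recognised first degree? yes — 2 of 3 hold (need ≥2) → satisfied.
section 6 — Registered Person: [the applicant does not hold a recognised first degree? yes] AND [not a Designated Graduate (section 3)? no] AND [not an Assessable Professional (section 5)? no] → not satisfied.
section 8 — Restricted Person: [the applicant has submitted a supervisor's reference? yes] OR [the applicant was previously admitted in a reciprocal jurisdiction? no] → satisfied.
section 2 — Accredited Practitioner: the applicant has completed the prescribed ethics module? no; the applicant is not currently registered with the interim board? yes; the applicant's principal place of practice is within the jurisdiction? yes — 2 of 3 hold (need ≥2) → satisfied.
section 10 — Relevant Person: [the applicant has completed a period of supervised practice? yes] OR [Restricted Person (section 8)? yes] OR [not an Accredited Practitioner (section 2)? no] → satisfied.
section 4 — Regulated Candidate: [Chargeable Holder (section 7)? no] AND [not a Registered Person (section 6)? yes] AND [Relevant Person (section 10)? yes] → not satisfied.

No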